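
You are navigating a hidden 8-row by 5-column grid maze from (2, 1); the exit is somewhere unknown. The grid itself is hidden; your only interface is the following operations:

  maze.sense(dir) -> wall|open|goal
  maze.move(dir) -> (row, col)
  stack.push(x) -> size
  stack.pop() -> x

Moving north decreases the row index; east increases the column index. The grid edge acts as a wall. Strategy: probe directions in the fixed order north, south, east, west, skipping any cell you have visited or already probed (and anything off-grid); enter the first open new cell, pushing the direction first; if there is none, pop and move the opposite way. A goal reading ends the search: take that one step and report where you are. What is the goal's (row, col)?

;; 1. maze.sense(north) : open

;; 2. stack.push(north) : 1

;; 3. maze.move(north) : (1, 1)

;; 4. maze.sense(north) : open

;; 5. stack.push(north) : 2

;; 6. maze.move(north) : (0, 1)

;; 7. maze.sense(east) : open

;; 8. stack.push(east) : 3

;; 9. maze.move(east) : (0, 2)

;; 10. maze.sense(south) : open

;; 11. stack.push(south) : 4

;; 12. maze.move(south) : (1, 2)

;; 13. maze.sense(south) : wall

;; 14. maze.sense(east) : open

;; 15. stack.push(east) : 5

;; 16. maze.move(east) : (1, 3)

;; 17. maze.sense(north) : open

;; 18. stack.push(north) : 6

;; 19. maze.move(north) : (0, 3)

;; 20. maze.sense(east) : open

;; 21. stack.push(east) : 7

;; 22. maze.move(east) : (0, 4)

;; 23. maze.sense(south) : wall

;; 24. stack.pop() : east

;; 25. maze.move(west) : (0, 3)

;; 26. stack.pop() : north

;; 27. maze.move(south) : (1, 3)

;; 28. maze.sense(south) : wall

;; 29. stack.pop() : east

;; 30. maze.move(west) : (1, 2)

;; 31. stack.pop() : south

;; 32. maze.move(north) : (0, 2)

;; 33. stack.pop() : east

;; 34. maze.move(west) : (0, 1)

;; 35. maze.sense(west) : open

;; 36. stack.push(west) : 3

;; 37. maze.move(west) : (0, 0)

;; 38. maze.sense(south) : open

;; 39. stack.push(south) : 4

;; 40. maze.move(south) : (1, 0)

;; 41. maze.sense(south) : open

;; 42. stack.push(south) : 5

;; 43. maze.move(south) : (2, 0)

;; 44. maze.sense(south) : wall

;; 45. stack.pop() : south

;; 46. maze.move(north) : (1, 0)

;; 47. stack.pop() : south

;; 48. maze.move(north) : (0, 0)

;; 49. stack.pop() : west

;; 50. maze.move(east) : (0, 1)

;; 51. stack.pop() : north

;; 52. maze.move(south) : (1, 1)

;; 53. stack.pop() : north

;; 54. maze.move(south) : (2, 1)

;; 55. maze.sense(south) : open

;; 56. stack.push(south) : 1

;; 57. maze.move(south) : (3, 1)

;; 58. maze.sense(south) : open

;; 59. stack.push(south) : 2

;; 60. maze.move(south) : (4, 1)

;; 61. maze.sense(south) : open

;; 62. stack.push(south) : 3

;; 63. maze.move(south) : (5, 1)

;; 64. maze.sense(south) : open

;; 65. stack.push(south) : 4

;; 66. maze.move(south) : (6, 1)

;; 67. maze.sense(south) : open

;; 68. stack.push(south) : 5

;; 69. maze.move(south) : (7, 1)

;; 70. maze.sense(east) : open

;; 71. stack.push(east) : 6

;; 72. maze.move(east) : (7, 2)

;; 73. maze.sense(north) : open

;; 74. stack.push(north) : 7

;; 75. maze.move(north) : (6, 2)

;; 76. maze.sense(north) : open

;; 77. stack.push(north) : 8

;; 78. maze.move(north) : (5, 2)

;; 79. maze.sense(north) : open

;; 80. stack.push(north) : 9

;; 81. maze.move(north) : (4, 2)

;; 82. maze.sense(north) : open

;; 83. stack.push(north) : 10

;; 84. maze.move(north) : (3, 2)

;; 85. maze.sense(east) : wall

;; 86. stack.pop() : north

;; 87. maze.move(south) : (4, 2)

;; 88. maze.sense(east) : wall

;; 89. stack.pop() : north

;; 90. maze.move(south) : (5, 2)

;; 91. maze.sense(east) : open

;; 92. stack.push(east) : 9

;; 93. maze.move(east) : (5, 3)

;; 94. maze.sense(south) : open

;; 95. stack.push(south) : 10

;; 96. maze.move(south) : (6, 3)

;; 97. maze.sense(south) : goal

;; 98. maze.move(south) : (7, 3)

Answer: (7, 3)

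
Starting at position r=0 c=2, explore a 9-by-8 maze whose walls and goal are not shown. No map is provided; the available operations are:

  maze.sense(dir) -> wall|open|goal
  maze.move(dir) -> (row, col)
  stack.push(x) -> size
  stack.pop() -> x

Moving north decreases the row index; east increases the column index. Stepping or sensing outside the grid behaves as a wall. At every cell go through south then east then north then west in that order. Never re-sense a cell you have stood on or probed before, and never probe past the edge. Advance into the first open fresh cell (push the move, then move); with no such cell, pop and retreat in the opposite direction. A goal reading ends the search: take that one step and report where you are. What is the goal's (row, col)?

$ maze.sense dir: south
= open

$ stack.push x: south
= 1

$ maze.move dir: south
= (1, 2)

$ maze.sense dir: south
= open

$ stack.push x: south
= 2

$ maze.move dir: south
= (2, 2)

$ maze.sense dir: south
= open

$ stack.push x: south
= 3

$ maze.move dir: south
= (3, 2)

$ maze.sense dir: south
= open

$ stack.push x: south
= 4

$ maze.move dir: south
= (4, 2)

$ maze.sense dir: south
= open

$ stack.push x: south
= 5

$ maze.move dir: south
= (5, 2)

$ maze.sense dir: south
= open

$ stack.push x: south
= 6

$ maze.move dir: south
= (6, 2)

$ maze.sense dir: south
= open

$ stack.push x: south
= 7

$ maze.move dir: south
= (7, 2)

$ maze.sense dir: south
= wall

$ maze.sense dir: east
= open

$ stack.push x: east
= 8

$ maze.move dir: east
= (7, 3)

$ maze.sense dir: south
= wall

$ maze.sense dir: east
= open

$ stack.push x: east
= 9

$ maze.move dir: east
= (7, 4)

$ maze.sense dir: south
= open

$ stack.push x: south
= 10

$ maze.move dir: south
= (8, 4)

$ maze.sense dir: east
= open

$ stack.push x: east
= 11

$ maze.move dir: east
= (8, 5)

$ maze.sense dir: east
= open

$ stack.push x: east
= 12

$ maze.move dir: east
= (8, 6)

$ maze.sense dir: east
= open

$ stack.push x: east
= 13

$ maze.move dir: east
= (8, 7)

$ maze.sense dir: north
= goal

$ maze.move dir: north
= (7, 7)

Answer: (7, 7)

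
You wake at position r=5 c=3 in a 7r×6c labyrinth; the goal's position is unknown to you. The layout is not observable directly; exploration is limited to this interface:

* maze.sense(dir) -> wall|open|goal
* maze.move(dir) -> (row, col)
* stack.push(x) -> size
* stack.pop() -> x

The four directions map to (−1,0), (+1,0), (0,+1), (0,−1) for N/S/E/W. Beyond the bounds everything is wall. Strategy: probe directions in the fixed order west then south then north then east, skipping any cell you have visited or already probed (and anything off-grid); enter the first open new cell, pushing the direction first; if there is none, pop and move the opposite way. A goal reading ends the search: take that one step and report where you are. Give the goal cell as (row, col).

Using maze.sense with dir: west, — result: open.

I invoke stack.push with x: west, which returns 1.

Using maze.move with dir: west, yielding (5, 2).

Invoking maze.sense with dir: west, which returns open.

I call stack.push with x: west, — result: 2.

Calling maze.move with dir: west, and observe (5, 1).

Now I run maze.sense with dir: west, — result: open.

Invoking stack.push with x: west, and observe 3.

I use maze.move with dir: west, and get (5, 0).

Calling maze.sense with dir: south, giving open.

Calling stack.push with x: south, and observe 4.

Then maze.move with dir: south, — result: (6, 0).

Next I call maze.sense with dir: east, → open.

Using stack.push with x: east, yielding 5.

I try maze.move with dir: east, giving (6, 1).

Now I run maze.sense with dir: east, yielding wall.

Next I call stack.pop(), : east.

Invoking maze.move with dir: west, and observe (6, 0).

Now I run stack.pop, — result: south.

Calling maze.move with dir: north, : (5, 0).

I invoke maze.sense with dir: north, → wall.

Invoking stack.pop(), yielding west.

Calling maze.move with dir: east, which returns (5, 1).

Using maze.sense with dir: north, and get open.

Now I run stack.push with x: north, : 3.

I run maze.move with dir: north, yielding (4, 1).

Calling maze.sense with dir: north, and observe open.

I call stack.push with x: north, → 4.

I use maze.move with dir: north, and see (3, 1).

Next I call maze.sense with dir: west, giving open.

I use stack.push with x: west, and get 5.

I use maze.move with dir: west, : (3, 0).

Using maze.sense with dir: north, which returns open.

Now I run stack.push with x: north, and see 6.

I try maze.move with dir: north, → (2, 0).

I try maze.sense with dir: north, giving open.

I invoke stack.push with x: north, — result: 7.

Next I call maze.move with dir: north, — result: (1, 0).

Next I call maze.sense with dir: north, — result: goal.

I invoke maze.move with dir: north, and observe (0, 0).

Answer: (0, 0)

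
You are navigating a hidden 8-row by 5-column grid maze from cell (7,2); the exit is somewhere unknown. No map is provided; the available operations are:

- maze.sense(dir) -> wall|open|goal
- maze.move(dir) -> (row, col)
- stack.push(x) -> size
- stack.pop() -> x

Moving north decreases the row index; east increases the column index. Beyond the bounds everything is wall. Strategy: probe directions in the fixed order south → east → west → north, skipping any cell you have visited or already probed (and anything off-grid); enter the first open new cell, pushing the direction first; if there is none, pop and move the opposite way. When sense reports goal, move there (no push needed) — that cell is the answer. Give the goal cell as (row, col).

Step: maze.sense[dir→east]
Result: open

Step: stack.push[x→east]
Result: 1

Step: maze.move[dir→east]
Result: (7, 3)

Step: maze.sense[dir→east]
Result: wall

Step: maze.sense[dir→north]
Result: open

Step: stack.push[x→north]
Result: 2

Step: maze.move[dir→north]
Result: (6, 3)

Step: maze.sense[dir→east]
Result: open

Step: stack.push[x→east]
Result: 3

Step: maze.move[dir→east]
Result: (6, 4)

Step: maze.sense[dir→north]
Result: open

Step: stack.push[x→north]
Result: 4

Step: maze.move[dir→north]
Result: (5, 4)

Step: maze.sense[dir→west]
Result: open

Step: stack.push[x→west]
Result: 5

Step: maze.move[dir→west]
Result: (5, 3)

Step: maze.sense[dir→west]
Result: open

Step: stack.push[x→west]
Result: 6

Step: maze.move[dir→west]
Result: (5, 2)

Step: maze.sense[dir→south]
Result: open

Step: stack.push[x→south]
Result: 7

Step: maze.move[dir→south]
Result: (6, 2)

Step: maze.sense[dir→west]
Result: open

Step: stack.push[x→west]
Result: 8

Step: maze.move[dir→west]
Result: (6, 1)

Step: maze.sense[dir→south]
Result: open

Step: stack.push[x→south]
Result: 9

Step: maze.move[dir→south]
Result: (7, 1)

Step: maze.sense[dir→west]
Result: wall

Step: stack.pop[]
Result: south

Step: maze.move[dir→north]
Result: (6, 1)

Step: maze.sense[dir→west]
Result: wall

Step: maze.sense[dir→north]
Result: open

Step: stack.push[x→north]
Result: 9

Step: maze.move[dir→north]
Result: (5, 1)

Step: maze.sense[dir→west]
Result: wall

Step: maze.sense[dir→north]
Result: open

Step: stack.push[x→north]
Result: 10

Step: maze.move[dir→north]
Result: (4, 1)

Step: maze.sense[dir→east]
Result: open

Step: stack.push[x→east]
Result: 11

Step: maze.move[dir→east]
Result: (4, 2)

Step: maze.sense[dir→east]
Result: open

Step: stack.push[x→east]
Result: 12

Step: maze.move[dir→east]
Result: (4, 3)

Step: maze.sense[dir→east]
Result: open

Step: stack.push[x→east]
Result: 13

Step: maze.move[dir→east]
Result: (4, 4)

Step: maze.sense[dir→north]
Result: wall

Step: stack.pop[]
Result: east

Step: maze.move[dir→west]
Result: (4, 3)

Step: maze.sense[dir→north]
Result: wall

Step: stack.pop[]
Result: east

Step: maze.move[dir→west]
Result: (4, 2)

Step: maze.sense[dir→north]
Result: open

Step: stack.push[x→north]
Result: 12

Step: maze.move[dir→north]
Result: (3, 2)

Step: maze.sense[dir→west]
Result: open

Step: stack.push[x→west]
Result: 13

Step: maze.move[dir→west]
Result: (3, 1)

Step: maze.sense[dir→west]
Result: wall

Step: maze.sense[dir→north]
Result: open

Step: stack.push[x→north]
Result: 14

Step: maze.move[dir→north]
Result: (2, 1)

Step: maze.sense[dir→east]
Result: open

Step: stack.push[x→east]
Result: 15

Step: maze.move[dir→east]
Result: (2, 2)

Step: maze.sense[dir→east]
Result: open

Step: stack.push[x→east]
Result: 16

Step: maze.move[dir→east]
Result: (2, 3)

Step: maze.sense[dir→east]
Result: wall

Step: maze.sense[dir→north]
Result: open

Step: stack.push[x→north]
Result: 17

Step: maze.move[dir→north]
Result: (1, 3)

Step: maze.sense[dir→east]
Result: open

Step: stack.push[x→east]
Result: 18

Step: maze.move[dir→east]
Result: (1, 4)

Step: maze.sense[dir→north]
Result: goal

Step: maze.move[dir→north]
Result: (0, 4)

Answer: (0, 4)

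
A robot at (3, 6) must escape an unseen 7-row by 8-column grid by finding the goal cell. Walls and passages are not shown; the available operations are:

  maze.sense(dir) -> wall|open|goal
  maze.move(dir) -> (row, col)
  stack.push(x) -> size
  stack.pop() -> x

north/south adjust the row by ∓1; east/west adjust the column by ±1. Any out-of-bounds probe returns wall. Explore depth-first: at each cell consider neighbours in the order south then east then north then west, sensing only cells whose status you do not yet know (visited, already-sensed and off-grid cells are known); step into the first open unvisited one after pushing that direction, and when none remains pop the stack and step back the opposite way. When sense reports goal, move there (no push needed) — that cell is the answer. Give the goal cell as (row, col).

==> sense(dir='south')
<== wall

==> sense(dir='east')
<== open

==> push(x='east')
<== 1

==> move(dir='east')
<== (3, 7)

==> sense(dir='south')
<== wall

==> sense(dir='north')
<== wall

==> pop()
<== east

==> move(dir='west')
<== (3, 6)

==> sense(dir='north')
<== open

==> push(x='north')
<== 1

==> move(dir='north')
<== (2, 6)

==> sense(dir='north')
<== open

==> push(x='north')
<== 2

==> move(dir='north')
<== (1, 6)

==> sense(dir='east')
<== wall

==> sense(dir='north')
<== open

==> push(x='north')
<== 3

==> move(dir='north')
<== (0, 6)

==> sense(dir='east')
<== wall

==> sense(dir='west')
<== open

==> push(x='west')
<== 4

==> move(dir='west')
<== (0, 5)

==> sense(dir='south')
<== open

==> push(x='south')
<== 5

==> move(dir='south')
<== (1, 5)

==> sense(dir='south')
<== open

==> push(x='south')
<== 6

==> move(dir='south')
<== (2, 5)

==> sense(dir='south')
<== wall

==> sense(dir='west')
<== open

==> push(x='west')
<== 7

==> move(dir='west')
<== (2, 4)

==> sense(dir='south')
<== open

==> push(x='south')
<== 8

==> move(dir='south')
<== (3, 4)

==> sense(dir='south')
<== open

==> push(x='south')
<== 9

==> move(dir='south')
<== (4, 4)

==> sense(dir='south')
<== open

==> push(x='south')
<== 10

==> move(dir='south')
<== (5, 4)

==> sense(dir='south')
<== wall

==> sense(dir='east')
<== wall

==> sense(dir='west')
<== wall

==> pop()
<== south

==> move(dir='north')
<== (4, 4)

==> sense(dir='east')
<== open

==> push(x='east')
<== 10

==> move(dir='east')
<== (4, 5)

==> pop()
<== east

==> move(dir='west')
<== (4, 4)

==> sense(dir='west')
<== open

==> push(x='west')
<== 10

==> move(dir='west')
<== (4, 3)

==> sense(dir='north')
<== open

==> push(x='north')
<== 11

==> move(dir='north')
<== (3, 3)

==> sense(dir='north')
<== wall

==> sense(dir='west')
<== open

==> push(x='west')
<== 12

==> move(dir='west')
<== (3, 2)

==> sense(dir='south')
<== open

==> push(x='south')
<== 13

==> move(dir='south')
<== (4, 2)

==> sense(dir='south')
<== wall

==> sense(dir='west')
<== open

==> push(x='west')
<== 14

==> move(dir='west')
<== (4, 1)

==> sense(dir='south')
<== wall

==> sense(dir='north')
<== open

==> push(x='north')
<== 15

==> move(dir='north')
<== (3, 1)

==> sense(dir='north')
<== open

==> push(x='north')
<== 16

==> move(dir='north')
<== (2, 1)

==> sense(dir='east')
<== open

==> push(x='east')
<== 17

==> move(dir='east')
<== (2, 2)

==> sense(dir='north')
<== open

==> push(x='north')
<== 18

==> move(dir='north')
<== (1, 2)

==> sense(dir='east')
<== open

==> push(x='east')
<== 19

==> move(dir='east')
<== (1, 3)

==> sense(dir='east')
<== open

==> push(x='east')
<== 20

==> move(dir='east')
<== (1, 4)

==> sense(dir='north')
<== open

==> push(x='north')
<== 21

==> move(dir='north')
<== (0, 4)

==> sense(dir='west')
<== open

==> push(x='west')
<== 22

==> move(dir='west')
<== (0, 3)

==> sense(dir='west')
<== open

==> push(x='west')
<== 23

==> move(dir='west')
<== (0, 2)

==> sense(dir='west')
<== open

==> push(x='west')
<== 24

==> move(dir='west')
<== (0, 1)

==> sense(dir='south')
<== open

==> push(x='south')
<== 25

==> move(dir='south')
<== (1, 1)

==> sense(dir='west')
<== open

==> push(x='west')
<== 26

==> move(dir='west')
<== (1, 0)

==> sense(dir='south')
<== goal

==> move(dir='south')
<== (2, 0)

Answer: (2, 0)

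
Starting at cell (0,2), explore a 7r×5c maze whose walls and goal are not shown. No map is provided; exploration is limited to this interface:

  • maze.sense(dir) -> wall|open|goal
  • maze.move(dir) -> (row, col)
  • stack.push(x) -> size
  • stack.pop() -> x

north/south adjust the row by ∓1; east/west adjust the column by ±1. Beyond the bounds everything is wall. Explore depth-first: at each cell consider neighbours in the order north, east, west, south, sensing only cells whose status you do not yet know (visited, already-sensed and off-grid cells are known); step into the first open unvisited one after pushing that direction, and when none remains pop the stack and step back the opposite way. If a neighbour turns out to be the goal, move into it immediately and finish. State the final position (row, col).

Using maze.sense on dir='east', → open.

I try stack.push on x='east', yielding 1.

Calling maze.move on dir='east', and observe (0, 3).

I call maze.sense on dir='east', — result: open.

I run stack.push on x='east', giving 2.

I invoke maze.move on dir='east', and observe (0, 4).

I run maze.sense on dir='south', → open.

I try stack.push on x='south', : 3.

I call maze.move on dir='south', which returns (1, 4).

I invoke maze.sense on dir='west', → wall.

Using maze.sense on dir='south', and see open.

I try stack.push on x='south', and get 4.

I call maze.move on dir='south', : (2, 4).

I invoke maze.sense on dir='west', and observe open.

Then stack.push on x='west', yielding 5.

Invoking maze.move on dir='west', giving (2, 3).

Invoking maze.sense on dir='west', which returns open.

Next I call stack.push on x='west', and observe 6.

Calling maze.move on dir='west', and observe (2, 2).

Now I run maze.sense on dir='north', and get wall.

Invoking maze.sense on dir='west', → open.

Invoking stack.push on x='west', which returns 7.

I run maze.move on dir='west', — result: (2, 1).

I run maze.sense on dir='north', and see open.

I try stack.push on x='north', — result: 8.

Calling maze.move on dir='north', and get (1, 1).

I try maze.sense on dir='north', yielding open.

Then stack.push on x='north', yielding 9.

Next I call maze.move on dir='north', : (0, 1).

Using maze.sense on dir='west', giving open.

Then stack.push on x='west', giving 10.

I run maze.move on dir='west', → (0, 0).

Invoking maze.sense on dir='south', — result: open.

I try stack.push on x='south', → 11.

Using maze.move on dir='south', giving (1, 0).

I run maze.sense on dir='south', — result: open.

Now I run stack.push on x='south', — result: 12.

Using maze.move on dir='south', : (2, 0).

Next I call maze.sense on dir='south', which returns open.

Then stack.push on x='south', : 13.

I try maze.move on dir='south', and get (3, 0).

Now I run maze.sense on dir='east', yielding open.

Invoking stack.push on x='east', — result: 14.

Next I call maze.move on dir='east', which returns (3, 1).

Calling maze.sense on dir='east', yielding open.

I invoke stack.push on x='east', which returns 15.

I run maze.move on dir='east', — result: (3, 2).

I try maze.sense on dir='east', and observe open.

I call stack.push on x='east', which returns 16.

Next I call maze.move on dir='east', giving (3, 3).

Now I run maze.sense on dir='east', → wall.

I call maze.sense on dir='south', — result: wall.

I try stack.pop, and get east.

Next I call maze.move on dir='west', : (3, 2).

I try maze.sense on dir='south', and observe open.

Then stack.push on x='south', and get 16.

I run maze.move on dir='south', and get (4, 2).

I invoke maze.sense on dir='west', → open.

Now I run stack.push on x='west', and get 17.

Using maze.move on dir='west', — result: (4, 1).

Invoking maze.sense on dir='west', and get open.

Invoking stack.push on x='west', : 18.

I invoke maze.move on dir='west', — result: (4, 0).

Next I call maze.sense on dir='south', giving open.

Invoking stack.push on x='south', and observe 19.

I try maze.move on dir='south', yielding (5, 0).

I try maze.sense on dir='east', which returns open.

Calling stack.push on x='east', — result: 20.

Then maze.move on dir='east', : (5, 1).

Next I call maze.sense on dir='east', and observe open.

Calling stack.push on x='east', and get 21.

I try maze.move on dir='east', → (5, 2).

I use maze.sense on dir='east', which returns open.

I run stack.push on x='east', and see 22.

Invoking maze.move on dir='east', → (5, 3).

Invoking maze.sense on dir='east', — result: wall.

I run maze.sense on dir='south', : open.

I try stack.push on x='south', giving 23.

I invoke maze.move on dir='south', and get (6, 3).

I run maze.sense on dir='east', and see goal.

I use maze.move on dir='east', and see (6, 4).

Answer: (6, 4)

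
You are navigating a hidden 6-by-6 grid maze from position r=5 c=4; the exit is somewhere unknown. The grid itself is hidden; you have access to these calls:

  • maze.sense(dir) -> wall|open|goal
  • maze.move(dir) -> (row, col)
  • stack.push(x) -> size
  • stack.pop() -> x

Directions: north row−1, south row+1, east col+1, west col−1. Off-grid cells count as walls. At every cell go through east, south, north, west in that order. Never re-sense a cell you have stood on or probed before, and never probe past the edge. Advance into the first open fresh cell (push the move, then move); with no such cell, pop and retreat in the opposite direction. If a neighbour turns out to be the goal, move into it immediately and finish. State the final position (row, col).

-- 1. maze.sense(east) ~> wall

-- 2. maze.sense(north) ~> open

-- 3. stack.push(north) ~> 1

-- 4. maze.move(north) ~> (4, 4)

-- 5. maze.sense(east) ~> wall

-- 6. maze.sense(north) ~> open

-- 7. stack.push(north) ~> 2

-- 8. maze.move(north) ~> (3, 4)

-- 9. maze.sense(east) ~> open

-- 10. stack.push(east) ~> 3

-- 11. maze.move(east) ~> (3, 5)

-- 12. maze.sense(north) ~> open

-- 13. stack.push(north) ~> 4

-- 14. maze.move(north) ~> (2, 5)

-- 15. maze.sense(north) ~> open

-- 16. stack.push(north) ~> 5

-- 17. maze.move(north) ~> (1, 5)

-- 18. maze.sense(north) ~> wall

-- 19. maze.sense(west) ~> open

-- 20. stack.push(west) ~> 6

-- 21. maze.move(west) ~> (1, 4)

-- 22. maze.sense(south) ~> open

-- 23. stack.push(south) ~> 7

-- 24. maze.move(south) ~> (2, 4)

-- 25. maze.sense(west) ~> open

-- 26. stack.push(west) ~> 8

-- 27. maze.move(west) ~> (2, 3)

-- 28. maze.sense(south) ~> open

-- 29. stack.push(south) ~> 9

-- 30. maze.move(south) ~> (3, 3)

-- 31. maze.sense(south) ~> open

-- 32. stack.push(south) ~> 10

-- 33. maze.move(south) ~> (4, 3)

-- 34. maze.sense(south) ~> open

-- 35. stack.push(south) ~> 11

-- 36. maze.move(south) ~> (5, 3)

-- 37. maze.sense(west) ~> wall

-- 38. stack.pop() ~> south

-- 39. maze.move(north) ~> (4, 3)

-- 40. maze.sense(west) ~> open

-- 41. stack.push(west) ~> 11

-- 42. maze.move(west) ~> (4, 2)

-- 43. maze.sense(north) ~> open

-- 44. stack.push(north) ~> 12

-- 45. maze.move(north) ~> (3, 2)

-- 46. maze.sense(north) ~> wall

-- 47. maze.sense(west) ~> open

-- 48. stack.push(west) ~> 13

-- 49. maze.move(west) ~> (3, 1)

-- 50. maze.sense(south) ~> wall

-- 51. maze.sense(north) ~> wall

-- 52. maze.sense(west) ~> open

-- 53. stack.push(west) ~> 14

-- 54. maze.move(west) ~> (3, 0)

-- 55. maze.sense(south) ~> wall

-- 56. maze.sense(north) ~> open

-- 57. stack.push(north) ~> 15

-- 58. maze.move(north) ~> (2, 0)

-- 59. maze.sense(north) ~> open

-- 60. stack.push(north) ~> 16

-- 61. maze.move(north) ~> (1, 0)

-- 62. maze.sense(east) ~> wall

-- 63. maze.sense(north) ~> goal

-- 64. maze.move(north) ~> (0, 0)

Answer: (0, 0)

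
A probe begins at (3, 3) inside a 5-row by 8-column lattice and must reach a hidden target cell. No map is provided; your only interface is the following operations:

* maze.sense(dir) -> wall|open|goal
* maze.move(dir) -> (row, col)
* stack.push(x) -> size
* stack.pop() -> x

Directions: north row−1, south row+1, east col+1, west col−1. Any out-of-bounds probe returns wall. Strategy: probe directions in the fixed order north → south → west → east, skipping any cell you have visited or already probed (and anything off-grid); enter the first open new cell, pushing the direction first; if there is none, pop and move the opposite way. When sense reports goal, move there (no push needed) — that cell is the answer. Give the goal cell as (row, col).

-- maze.sense(north) -> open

-- stack.push(north) -> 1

-- maze.move(north) -> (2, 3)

-- maze.sense(north) -> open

-- stack.push(north) -> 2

-- maze.move(north) -> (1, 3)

-- maze.sense(north) -> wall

-- maze.sense(west) -> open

-- stack.push(west) -> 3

-- maze.move(west) -> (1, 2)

-- maze.sense(north) -> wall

-- maze.sense(south) -> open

-- stack.push(south) -> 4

-- maze.move(south) -> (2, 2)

-- maze.sense(south) -> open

-- stack.push(south) -> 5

-- maze.move(south) -> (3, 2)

-- maze.sense(south) -> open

-- stack.push(south) -> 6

-- maze.move(south) -> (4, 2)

-- maze.sense(west) -> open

-- stack.push(west) -> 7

-- maze.move(west) -> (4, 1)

-- maze.sense(north) -> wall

-- maze.sense(west) -> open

-- stack.push(west) -> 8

-- maze.move(west) -> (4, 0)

-- maze.sense(north) -> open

-- stack.push(north) -> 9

-- maze.move(north) -> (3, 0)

-- maze.sense(north) -> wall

-- stack.pop() -> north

-- maze.move(south) -> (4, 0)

-- stack.pop() -> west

-- maze.move(east) -> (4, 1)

-- stack.pop() -> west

-- maze.move(east) -> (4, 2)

-- maze.sense(east) -> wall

-- stack.pop() -> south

-- maze.move(north) -> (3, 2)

-- stack.pop() -> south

-- maze.move(north) -> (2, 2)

-- maze.sense(west) -> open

-- stack.push(west) -> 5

-- maze.move(west) -> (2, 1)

-- maze.sense(north) -> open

-- stack.push(north) -> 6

-- maze.move(north) -> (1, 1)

-- maze.sense(north) -> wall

-- maze.sense(west) -> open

-- stack.push(west) -> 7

-- maze.move(west) -> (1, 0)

-- maze.sense(north) -> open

-- stack.push(north) -> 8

-- maze.move(north) -> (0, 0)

-- stack.pop() -> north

-- maze.move(south) -> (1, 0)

-- stack.pop() -> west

-- maze.move(east) -> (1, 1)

-- stack.pop() -> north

-- maze.move(south) -> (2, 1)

-- stack.pop() -> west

-- maze.move(east) -> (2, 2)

-- stack.pop() -> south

-- maze.move(north) -> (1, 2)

-- stack.pop() -> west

-- maze.move(east) -> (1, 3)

-- maze.sense(east) -> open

-- stack.push(east) -> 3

-- maze.move(east) -> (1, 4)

-- maze.sense(north) -> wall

-- maze.sense(south) -> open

-- stack.push(south) -> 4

-- maze.move(south) -> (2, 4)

-- maze.sense(south) -> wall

-- maze.sense(east) -> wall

-- stack.pop() -> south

-- maze.move(north) -> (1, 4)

-- maze.sense(east) -> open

-- stack.push(east) -> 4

-- maze.move(east) -> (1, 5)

-- maze.sense(north) -> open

-- stack.push(north) -> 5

-- maze.move(north) -> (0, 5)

-- maze.sense(east) -> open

-- stack.push(east) -> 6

-- maze.move(east) -> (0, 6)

-- maze.sense(south) -> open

-- stack.push(south) -> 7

-- maze.move(south) -> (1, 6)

-- maze.sense(south) -> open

-- stack.push(south) -> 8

-- maze.move(south) -> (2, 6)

-- maze.sense(south) -> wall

-- maze.sense(east) -> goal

-- maze.move(east) -> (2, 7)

Answer: (2, 7)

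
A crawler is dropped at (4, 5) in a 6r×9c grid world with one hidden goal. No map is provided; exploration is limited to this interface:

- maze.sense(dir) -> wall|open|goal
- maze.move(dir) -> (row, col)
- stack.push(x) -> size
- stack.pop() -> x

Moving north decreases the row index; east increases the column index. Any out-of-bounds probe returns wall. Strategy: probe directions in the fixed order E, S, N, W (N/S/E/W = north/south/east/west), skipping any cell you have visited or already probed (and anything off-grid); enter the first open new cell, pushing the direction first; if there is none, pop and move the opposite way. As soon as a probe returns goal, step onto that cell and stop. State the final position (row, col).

·→ maze.sense(dir=east)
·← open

·→ stack.push(x=east)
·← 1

·→ maze.move(dir=east)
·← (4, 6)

·→ maze.sense(dir=east)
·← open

·→ stack.push(x=east)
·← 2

·→ maze.move(dir=east)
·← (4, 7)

·→ maze.sense(dir=east)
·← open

·→ stack.push(x=east)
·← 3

·→ maze.move(dir=east)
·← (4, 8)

·→ maze.sense(dir=south)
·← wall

·→ maze.sense(dir=north)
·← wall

·→ stack.pop()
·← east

·→ maze.move(dir=west)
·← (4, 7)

·→ maze.sense(dir=south)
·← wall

·→ maze.sense(dir=north)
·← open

·→ stack.push(x=north)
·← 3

·→ maze.move(dir=north)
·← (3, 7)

·→ maze.sense(dir=north)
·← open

·→ stack.push(x=north)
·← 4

·→ maze.move(dir=north)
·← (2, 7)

·→ maze.sense(dir=east)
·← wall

·→ maze.sense(dir=north)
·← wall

·→ maze.sense(dir=west)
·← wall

·→ stack.pop()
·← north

·→ maze.move(dir=south)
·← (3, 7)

·→ maze.sense(dir=west)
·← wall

·→ stack.pop()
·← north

·→ maze.move(dir=south)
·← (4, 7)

·→ stack.pop()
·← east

·→ maze.move(dir=west)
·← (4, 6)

·→ maze.sense(dir=south)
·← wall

·→ stack.pop()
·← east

·→ maze.move(dir=west)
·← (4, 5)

·→ maze.sense(dir=south)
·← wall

·→ maze.sense(dir=north)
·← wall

·→ maze.sense(dir=west)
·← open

·→ stack.push(x=west)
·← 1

·→ maze.move(dir=west)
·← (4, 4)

·→ maze.sense(dir=south)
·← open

·→ stack.push(x=south)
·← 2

·→ maze.move(dir=south)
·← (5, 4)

·→ maze.sense(dir=west)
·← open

·→ stack.push(x=west)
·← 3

·→ maze.move(dir=west)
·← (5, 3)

·→ maze.sense(dir=north)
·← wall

·→ maze.sense(dir=west)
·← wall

·→ stack.pop()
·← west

·→ maze.move(dir=east)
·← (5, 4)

·→ stack.pop()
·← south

·→ maze.move(dir=north)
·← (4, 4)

·→ maze.sense(dir=north)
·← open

·→ stack.push(x=north)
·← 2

·→ maze.move(dir=north)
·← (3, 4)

·→ maze.sense(dir=north)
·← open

·→ stack.push(x=north)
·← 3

·→ maze.move(dir=north)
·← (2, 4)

·→ maze.sense(dir=east)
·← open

·→ stack.push(x=east)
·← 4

·→ maze.move(dir=east)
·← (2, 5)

·→ maze.sense(dir=north)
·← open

·→ stack.push(x=north)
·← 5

·→ maze.move(dir=north)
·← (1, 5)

·→ maze.sense(dir=east)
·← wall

·→ maze.sense(dir=north)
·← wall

·→ maze.sense(dir=west)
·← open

·→ stack.push(x=west)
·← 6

·→ maze.move(dir=west)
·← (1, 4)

·→ maze.sense(dir=north)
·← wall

·→ maze.sense(dir=west)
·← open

·→ stack.push(x=west)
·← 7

·→ maze.move(dir=west)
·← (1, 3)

·→ maze.sense(dir=south)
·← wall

·→ maze.sense(dir=north)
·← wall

·→ maze.sense(dir=west)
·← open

·→ stack.push(x=west)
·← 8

·→ maze.move(dir=west)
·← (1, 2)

·→ maze.sense(dir=south)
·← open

·→ stack.push(x=south)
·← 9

·→ maze.move(dir=south)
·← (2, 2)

·→ maze.sense(dir=south)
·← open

·→ stack.push(x=south)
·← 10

·→ maze.move(dir=south)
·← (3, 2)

·→ maze.sense(dir=east)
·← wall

·→ maze.sense(dir=south)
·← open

·→ stack.push(x=south)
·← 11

·→ maze.move(dir=south)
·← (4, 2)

·→ maze.sense(dir=west)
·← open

·→ stack.push(x=west)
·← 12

·→ maze.move(dir=west)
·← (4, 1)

·→ maze.sense(dir=south)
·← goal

·→ maze.move(dir=south)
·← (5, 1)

Answer: (5, 1)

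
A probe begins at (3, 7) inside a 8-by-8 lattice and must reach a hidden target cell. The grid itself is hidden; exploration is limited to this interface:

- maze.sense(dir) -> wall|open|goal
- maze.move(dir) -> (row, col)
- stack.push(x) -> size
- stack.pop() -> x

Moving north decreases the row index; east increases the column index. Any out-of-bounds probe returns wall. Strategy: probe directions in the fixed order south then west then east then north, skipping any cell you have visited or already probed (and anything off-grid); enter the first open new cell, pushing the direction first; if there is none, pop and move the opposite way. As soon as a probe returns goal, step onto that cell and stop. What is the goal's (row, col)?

CALL maze.sense[dir=south]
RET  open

CALL stack.push[x=south]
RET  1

CALL maze.move[dir=south]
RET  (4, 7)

CALL maze.sense[dir=south]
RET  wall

CALL maze.sense[dir=west]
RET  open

CALL stack.push[x=west]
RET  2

CALL maze.move[dir=west]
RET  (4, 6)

CALL maze.sense[dir=south]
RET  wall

CALL maze.sense[dir=west]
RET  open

CALL stack.push[x=west]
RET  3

CALL maze.move[dir=west]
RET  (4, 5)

CALL maze.sense[dir=south]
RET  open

CALL stack.push[x=south]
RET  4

CALL maze.move[dir=south]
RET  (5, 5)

CALL maze.sense[dir=south]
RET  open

CALL stack.push[x=south]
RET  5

CALL maze.move[dir=south]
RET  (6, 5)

CALL maze.sense[dir=south]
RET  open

CALL stack.push[x=south]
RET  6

CALL maze.move[dir=south]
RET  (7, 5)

CALL maze.sense[dir=west]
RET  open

CALL stack.push[x=west]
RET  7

CALL maze.move[dir=west]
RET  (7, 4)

CALL maze.sense[dir=west]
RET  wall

CALL maze.sense[dir=north]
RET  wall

CALL stack.pop[]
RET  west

CALL maze.move[dir=east]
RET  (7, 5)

CALL maze.sense[dir=east]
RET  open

CALL stack.push[x=east]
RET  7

CALL maze.move[dir=east]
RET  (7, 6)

CALL maze.sense[dir=east]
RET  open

CALL stack.push[x=east]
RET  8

CALL maze.move[dir=east]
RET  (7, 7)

CALL maze.sense[dir=north]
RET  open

CALL stack.push[x=north]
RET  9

CALL maze.move[dir=north]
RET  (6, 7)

CALL maze.sense[dir=west]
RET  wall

CALL stack.pop[]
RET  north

CALL maze.move[dir=south]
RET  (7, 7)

CALL stack.pop[]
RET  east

CALL maze.move[dir=west]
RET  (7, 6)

CALL stack.pop[]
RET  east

CALL maze.move[dir=west]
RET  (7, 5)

CALL stack.pop[]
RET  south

CALL maze.move[dir=north]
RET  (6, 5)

CALL stack.pop[]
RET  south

CALL maze.move[dir=north]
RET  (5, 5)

CALL maze.sense[dir=west]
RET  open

CALL stack.push[x=west]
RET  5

CALL maze.move[dir=west]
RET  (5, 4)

CALL maze.sense[dir=west]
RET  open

CALL stack.push[x=west]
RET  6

CALL maze.move[dir=west]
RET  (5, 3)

CALL maze.sense[dir=south]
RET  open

CALL stack.push[x=south]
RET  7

CALL maze.move[dir=south]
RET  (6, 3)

CALL maze.sense[dir=west]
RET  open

CALL stack.push[x=west]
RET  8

CALL maze.move[dir=west]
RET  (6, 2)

CALL maze.sense[dir=south]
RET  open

CALL stack.push[x=south]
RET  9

CALL maze.move[dir=south]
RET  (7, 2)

CALL maze.sense[dir=west]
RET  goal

CALL maze.move[dir=west]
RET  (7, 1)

Answer: (7, 1)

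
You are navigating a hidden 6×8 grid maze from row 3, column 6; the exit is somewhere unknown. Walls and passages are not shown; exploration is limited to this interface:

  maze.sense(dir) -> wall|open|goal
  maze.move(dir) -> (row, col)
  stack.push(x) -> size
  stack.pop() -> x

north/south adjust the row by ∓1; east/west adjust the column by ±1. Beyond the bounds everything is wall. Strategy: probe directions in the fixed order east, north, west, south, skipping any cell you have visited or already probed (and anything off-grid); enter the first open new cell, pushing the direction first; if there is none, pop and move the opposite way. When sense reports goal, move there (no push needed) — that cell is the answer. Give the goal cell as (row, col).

[in] maze.sense east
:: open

[in] stack.push east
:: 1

[in] maze.move east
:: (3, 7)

[in] maze.sense north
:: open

[in] stack.push north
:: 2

[in] maze.move north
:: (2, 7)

[in] maze.sense north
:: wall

[in] maze.sense west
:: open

[in] stack.push west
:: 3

[in] maze.move west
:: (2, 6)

[in] maze.sense north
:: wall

[in] maze.sense west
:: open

[in] stack.push west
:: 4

[in] maze.move west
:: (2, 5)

[in] maze.sense north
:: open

[in] stack.push north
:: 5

[in] maze.move north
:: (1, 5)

[in] maze.sense north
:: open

[in] stack.push north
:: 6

[in] maze.move north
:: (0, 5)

[in] maze.sense east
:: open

[in] stack.push east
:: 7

[in] maze.move east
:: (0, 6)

[in] maze.sense east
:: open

[in] stack.push east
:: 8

[in] maze.move east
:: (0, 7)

[in] stack.pop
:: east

[in] maze.move west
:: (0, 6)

[in] stack.pop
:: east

[in] maze.move west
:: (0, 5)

[in] maze.sense west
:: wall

[in] stack.pop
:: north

[in] maze.move south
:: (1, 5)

[in] maze.sense west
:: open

[in] stack.push west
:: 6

[in] maze.move west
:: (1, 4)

[in] maze.sense west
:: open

[in] stack.push west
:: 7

[in] maze.move west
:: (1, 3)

[in] maze.sense north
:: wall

[in] maze.sense west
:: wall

[in] maze.sense south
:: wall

[in] stack.pop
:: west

[in] maze.move east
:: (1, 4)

[in] maze.sense south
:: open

[in] stack.push south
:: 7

[in] maze.move south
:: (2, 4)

[in] maze.sense south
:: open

[in] stack.push south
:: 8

[in] maze.move south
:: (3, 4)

[in] maze.sense east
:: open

[in] stack.push east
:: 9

[in] maze.move east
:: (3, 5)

[in] maze.sense south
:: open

[in] stack.push south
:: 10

[in] maze.move south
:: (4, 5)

[in] maze.sense east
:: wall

[in] maze.sense west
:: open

[in] stack.push west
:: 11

[in] maze.move west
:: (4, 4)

[in] maze.sense west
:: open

[in] stack.push west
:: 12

[in] maze.move west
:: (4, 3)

[in] maze.sense north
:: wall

[in] maze.sense west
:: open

[in] stack.push west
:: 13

[in] maze.move west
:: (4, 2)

[in] maze.sense north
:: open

[in] stack.push north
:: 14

[in] maze.move north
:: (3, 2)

[in] maze.sense north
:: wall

[in] maze.sense west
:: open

[in] stack.push west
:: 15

[in] maze.move west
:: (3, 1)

[in] maze.sense north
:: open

[in] stack.push north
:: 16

[in] maze.move north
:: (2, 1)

[in] maze.sense north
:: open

[in] stack.push north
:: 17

[in] maze.move north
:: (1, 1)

[in] maze.sense north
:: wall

[in] maze.sense west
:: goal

[in] maze.move west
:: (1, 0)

Answer: (1, 0)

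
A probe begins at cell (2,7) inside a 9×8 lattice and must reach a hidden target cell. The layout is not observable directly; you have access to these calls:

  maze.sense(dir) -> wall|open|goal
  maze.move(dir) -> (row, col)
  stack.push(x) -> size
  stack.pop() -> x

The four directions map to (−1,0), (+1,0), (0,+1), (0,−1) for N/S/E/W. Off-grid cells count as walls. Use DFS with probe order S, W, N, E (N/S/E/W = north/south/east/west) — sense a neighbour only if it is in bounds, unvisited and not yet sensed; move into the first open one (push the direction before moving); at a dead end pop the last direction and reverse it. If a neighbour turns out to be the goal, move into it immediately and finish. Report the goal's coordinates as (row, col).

-> maze.sense(dir='south')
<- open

-> stack.push(x='south')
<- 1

-> maze.move(dir='south')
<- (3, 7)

-> maze.sense(dir='south')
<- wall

-> maze.sense(dir='west')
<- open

-> stack.push(x='west')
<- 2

-> maze.move(dir='west')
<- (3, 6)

-> maze.sense(dir='south')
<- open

-> stack.push(x='south')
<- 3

-> maze.move(dir='south')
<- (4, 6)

-> maze.sense(dir='south')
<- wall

-> maze.sense(dir='west')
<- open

-> stack.push(x='west')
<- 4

-> maze.move(dir='west')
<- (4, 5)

-> maze.sense(dir='south')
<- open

-> stack.push(x='south')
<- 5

-> maze.move(dir='south')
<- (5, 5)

-> maze.sense(dir='south')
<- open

-> stack.push(x='south')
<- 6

-> maze.move(dir='south')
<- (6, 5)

-> maze.sense(dir='south')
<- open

-> stack.push(x='south')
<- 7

-> maze.move(dir='south')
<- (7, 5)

-> maze.sense(dir='south')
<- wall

-> maze.sense(dir='west')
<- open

-> stack.push(x='west')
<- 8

-> maze.move(dir='west')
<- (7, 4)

-> maze.sense(dir='south')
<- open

-> stack.push(x='south')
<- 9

-> maze.move(dir='south')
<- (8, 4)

-> maze.sense(dir='west')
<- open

-> stack.push(x='west')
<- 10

-> maze.move(dir='west')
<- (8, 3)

-> maze.sense(dir='west')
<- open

-> stack.push(x='west')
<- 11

-> maze.move(dir='west')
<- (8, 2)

-> maze.sense(dir='west')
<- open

-> stack.push(x='west')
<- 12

-> maze.move(dir='west')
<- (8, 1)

-> maze.sense(dir='west')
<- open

-> stack.push(x='west')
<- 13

-> maze.move(dir='west')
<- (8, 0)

-> maze.sense(dir='north')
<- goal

-> maze.move(dir='north')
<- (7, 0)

Answer: (7, 0)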